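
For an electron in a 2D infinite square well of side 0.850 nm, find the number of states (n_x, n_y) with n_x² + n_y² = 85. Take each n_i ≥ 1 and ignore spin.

The level has n_x² + n_y² = 85. The ordered positive-integer solutions are (2, 9), (6, 7), (7, 6), (9, 2).
That gives 4 states.

degeneracy = 4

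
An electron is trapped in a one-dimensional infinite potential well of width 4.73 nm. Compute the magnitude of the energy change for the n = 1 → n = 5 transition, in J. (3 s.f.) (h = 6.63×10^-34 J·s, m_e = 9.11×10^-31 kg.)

|ΔE| = 6.47×10^-20 J

E_1 = h²/(8m_eL²) = 2.696×10^-21 J.
|ΔE| = |1² − 5²|·E_1 = 24·2.696×10^-21 J = 6.47×10^-20 J.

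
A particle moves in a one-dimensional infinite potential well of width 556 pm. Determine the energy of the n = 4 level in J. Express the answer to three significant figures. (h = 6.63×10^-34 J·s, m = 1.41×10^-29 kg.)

For an infinite well E_n = n²h²/(8mL²), so E_1 = h²/(8mL²) = (6.63×10^-34)²/(8·1.41×10^-29·(5.56×10^-10 m)²) = 1.261×10^-20 J.
Then E_4 = 4²·E_1 = 16·1.261×10^-20 J = 2.02×10^-19 J.

E_4 = 2.02×10^-19 J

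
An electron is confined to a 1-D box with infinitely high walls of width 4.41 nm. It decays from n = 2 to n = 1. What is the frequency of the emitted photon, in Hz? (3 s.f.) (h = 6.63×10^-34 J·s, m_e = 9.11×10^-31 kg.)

E_1 = h²/(8m_eL²) = 3.101×10^-21 J and ΔE = (2² − 1²)E_1 = 9.303×10^-21 J.
f = ΔE/h = 9.303×10^-21/6.63×10^-34 = 1.40×10^13 Hz.

f = 1.40×10^13 Hz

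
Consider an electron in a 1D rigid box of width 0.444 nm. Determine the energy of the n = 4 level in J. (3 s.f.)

E_4 = 4.89×10^-18 J

For an infinite well E_n = n²h²/(8m_eL²), so E_1 = h²/(8m_eL²) = (6.626×10^-34)²/(8·9.109×10^-31·(4.44×10^-10 m)²) = 3.056×10^-19 J.
Then E_4 = 4²·E_1 = 16·3.056×10^-19 J = 4.89×10^-18 J.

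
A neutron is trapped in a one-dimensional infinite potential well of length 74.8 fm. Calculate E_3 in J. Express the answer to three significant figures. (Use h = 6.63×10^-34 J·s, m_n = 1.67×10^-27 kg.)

For an infinite well E_n = n²h²/(8m_nL²), so E_1 = h²/(8m_nL²) = (6.63×10^-34)²/(8·1.67×10^-27·(7.48×10^-14 m)²) = 5.881×10^-15 J.
Then E_3 = 3²·E_1 = 9·5.881×10^-15 J = 5.29×10^-14 J.

E_3 = 5.29×10^-14 J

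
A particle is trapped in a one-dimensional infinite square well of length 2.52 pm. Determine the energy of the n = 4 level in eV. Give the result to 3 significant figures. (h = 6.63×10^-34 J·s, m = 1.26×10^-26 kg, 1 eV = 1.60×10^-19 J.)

For an infinite well E_n = n²h²/(8mL²), so E_1 = h²/(8mL²) = (6.63×10^-34)²/(8·1.26×10^-26·(2.52×10^-12 m)²) = 6.867×10^-19 J.
Then E_4 = 4²·E_1 = 16·6.867×10^-19 J = 1.099×10^-17 J.
Converting, E_4 = 1.099×10^-17 J / (1.60×10^-19 J/eV) = 68.7 eV.

E_4 = 68.7 eV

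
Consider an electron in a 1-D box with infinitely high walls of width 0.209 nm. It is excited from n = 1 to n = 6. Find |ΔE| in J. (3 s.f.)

|ΔE| = 4.83×10^-17 J

E_1 = h²/(8m_eL²) = 1.379×10^-18 J.
|ΔE| = |1² − 6²|·E_1 = 35·1.379×10^-18 J = 4.83×10^-17 J.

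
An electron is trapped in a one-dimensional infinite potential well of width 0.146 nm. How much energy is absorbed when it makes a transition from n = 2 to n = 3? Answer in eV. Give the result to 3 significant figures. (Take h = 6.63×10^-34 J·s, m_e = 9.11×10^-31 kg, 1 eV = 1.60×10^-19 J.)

|ΔE| = 88.4 eV

E_1 = h²/(8m_eL²) = 2.830×10^-18 J.
|ΔE| = |2² − 3²|·E_1 = 5·2.830×10^-18 J = 1.415×10^-17 J = 88.4 eV.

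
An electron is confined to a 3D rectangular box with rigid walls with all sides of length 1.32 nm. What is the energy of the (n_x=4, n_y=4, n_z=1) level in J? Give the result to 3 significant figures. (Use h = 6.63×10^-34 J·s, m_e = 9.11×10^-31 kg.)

E = 1.14×10^-18 J

For a 3D rectangular well E = (h²/8m_e)·Σ n_i²/L_i² = (6.63×10^-34)²/(8·9.11×10^-31) · [4²/(1.32 nm)² + 4²/(1.32 nm)² + 1²/(1.32 nm)²].
Evaluating gives E = 1.14×10^-18 J.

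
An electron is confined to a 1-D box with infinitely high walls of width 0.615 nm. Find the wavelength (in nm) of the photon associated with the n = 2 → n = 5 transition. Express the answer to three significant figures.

λ = 59.4 nm

E_1 = h²/(8m_eL²) = 1.593×10^-19 J, so ΔE = (5² − 2²)E_1 = 3.345×10^-18 J.
λ = hc/ΔE = (6.626×10^-34·2.998×10^8)/3.345×10^-18 = 5.94×10^-8 m = 59.4 nm.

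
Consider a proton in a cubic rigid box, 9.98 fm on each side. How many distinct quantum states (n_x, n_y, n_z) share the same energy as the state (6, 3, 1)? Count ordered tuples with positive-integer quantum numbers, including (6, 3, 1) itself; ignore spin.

The level has n_x² + n_y² + n_z² = 46. The ordered positive-integer solutions are (1, 3, 6), (1, 6, 3), (3, 1, 6), (3, 6, 1), (6, 1, 3), (6, 3, 1).
That gives 6 states.

degeneracy = 6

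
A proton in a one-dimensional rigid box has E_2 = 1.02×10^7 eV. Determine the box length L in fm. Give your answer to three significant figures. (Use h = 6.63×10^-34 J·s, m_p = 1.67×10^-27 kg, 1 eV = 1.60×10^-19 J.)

L = 8.98 fm

From E_n = n²h²/(8m_pL²), L = n·h/√(8m_pE_n).
E_2 = 1.02×10^7 eV = 1.632×10^-12 J, so L = 2·6.63×10^-34/√(8·1.67×10^-27·1.632×10^-12) = 8.98×10^-15 m = 8.98 fm.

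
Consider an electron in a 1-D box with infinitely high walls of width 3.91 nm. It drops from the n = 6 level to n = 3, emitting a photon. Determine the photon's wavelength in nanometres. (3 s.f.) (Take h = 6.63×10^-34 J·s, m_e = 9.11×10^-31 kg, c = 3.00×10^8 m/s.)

λ = 1.87×10^3 nm

E_1 = h²/(8m_eL²) = 3.945×10^-21 J, so ΔE = (6² − 3²)E_1 = 1.065×10^-19 J.
λ = hc/ΔE = (6.63×10^-34·3.00×10^8)/1.065×10^-19 = 1.87×10^-6 m = 1.87×10^3 nm.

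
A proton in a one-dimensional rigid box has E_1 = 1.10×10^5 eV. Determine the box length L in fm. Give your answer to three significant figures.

From E_n = n²h²/(8m_pL²), L = n·h/√(8m_pE_n).
E_1 = 1.10×10^5 eV = 1.762×10^-14 J, so L = 1·6.626×10^-34/√(8·1.673×10^-27·1.762×10^-14) = 4.31×10^-14 m = 43.1 fm.

L = 43.1 fm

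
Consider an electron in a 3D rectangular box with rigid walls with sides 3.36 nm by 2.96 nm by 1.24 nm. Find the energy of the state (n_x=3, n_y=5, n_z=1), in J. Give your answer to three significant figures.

For a 3D rectangular well E = (h²/8m_e)·Σ n_i²/L_i² = (6.626×10^-34)²/(8·9.109×10^-31) · [3²/(3.36 nm)² + 5²/(2.96 nm)² + 1²/(1.24 nm)²].
Evaluating gives E = 2.59×10^-19 J.

E = 2.59×10^-19 J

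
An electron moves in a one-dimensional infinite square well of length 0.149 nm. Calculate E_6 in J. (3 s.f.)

For an infinite well E_n = n²h²/(8m_eL²), so E_1 = h²/(8m_eL²) = (6.626×10^-34)²/(8·9.109×10^-31·(1.49×10^-10 m)²) = 2.714×10^-18 J.
Then E_6 = 6²·E_1 = 36·2.714×10^-18 J = 9.77×10^-17 J.

E_6 = 9.77×10^-17 J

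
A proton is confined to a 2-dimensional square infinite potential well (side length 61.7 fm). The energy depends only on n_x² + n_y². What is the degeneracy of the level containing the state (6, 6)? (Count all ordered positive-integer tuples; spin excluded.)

degeneracy = 1

The level has n_x² + n_y² = 72. The ordered positive-integer solutions are (6, 6).
That gives 1 state.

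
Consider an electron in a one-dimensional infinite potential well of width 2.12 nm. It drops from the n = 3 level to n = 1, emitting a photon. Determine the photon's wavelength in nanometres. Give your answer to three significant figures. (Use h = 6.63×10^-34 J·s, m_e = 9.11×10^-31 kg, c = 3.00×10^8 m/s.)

E_1 = h²/(8m_eL²) = 1.342×10^-20 J, so ΔE = (3² − 1²)E_1 = 1.074×10^-19 J.
λ = hc/ΔE = (6.63×10^-34·3.00×10^8)/1.074×10^-19 = 1.85×10^-6 m = 1.85×10^3 nm.

λ = 1.85×10^3 nm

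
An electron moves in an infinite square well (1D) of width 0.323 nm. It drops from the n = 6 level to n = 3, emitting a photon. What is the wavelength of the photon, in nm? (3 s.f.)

E_1 = h²/(8m_eL²) = 5.775×10^-19 J, so ΔE = (6² − 3²)E_1 = 1.559×10^-17 J.
λ = hc/ΔE = (6.626×10^-34·2.998×10^8)/1.559×10^-17 = 1.27×10^-8 m = 12.7 nm.

λ = 12.7 nm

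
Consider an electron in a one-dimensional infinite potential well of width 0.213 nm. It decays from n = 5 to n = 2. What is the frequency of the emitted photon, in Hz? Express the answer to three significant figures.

E_1 = h²/(8m_eL²) = 1.328×10^-18 J and ΔE = (5² − 2²)E_1 = 2.789×10^-17 J.
f = ΔE/h = 2.789×10^-17/6.626×10^-34 = 4.21×10^16 Hz.

f = 4.21×10^16 Hz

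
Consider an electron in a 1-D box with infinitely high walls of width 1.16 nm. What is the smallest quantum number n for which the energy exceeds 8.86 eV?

n = 6

E_1 = h²/(8m_eL²) = 4.477×10^-20 J = 0.2795 eV.
Need n² > 8.86/0.2795 = 31.70, i.e. n > 5.630.
The smallest integer satisfying this is n = 6.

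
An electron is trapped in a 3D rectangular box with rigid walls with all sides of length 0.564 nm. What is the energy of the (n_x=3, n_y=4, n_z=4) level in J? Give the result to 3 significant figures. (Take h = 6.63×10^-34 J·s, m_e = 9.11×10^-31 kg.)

E = 7.77×10^-18 J

For a 3D rectangular well E = (h²/8m_e)·Σ n_i²/L_i² = (6.63×10^-34)²/(8·9.11×10^-31) · [3²/(0.564 nm)² + 4²/(0.564 nm)² + 4²/(0.564 nm)²].
Evaluating gives E = 7.77×10^-18 J.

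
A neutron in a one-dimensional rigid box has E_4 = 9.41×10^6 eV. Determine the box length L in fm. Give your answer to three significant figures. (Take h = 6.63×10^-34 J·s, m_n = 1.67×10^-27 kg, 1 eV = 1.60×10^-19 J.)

L = 18.7 fm

From E_n = n²h²/(8m_nL²), L = n·h/√(8m_nE_n).
E_4 = 9.41×10^6 eV = 1.506×10^-12 J, so L = 4·6.63×10^-34/√(8·1.67×10^-27·1.506×10^-12) = 1.87×10^-14 m = 18.7 fm.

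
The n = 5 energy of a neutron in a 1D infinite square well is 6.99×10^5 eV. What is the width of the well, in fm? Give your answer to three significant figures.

L = 85.5 fm

From E_n = n²h²/(8m_nL²), L = n·h/√(8m_nE_n).
E_5 = 6.99×10^5 eV = 1.120×10^-13 J, so L = 5·6.626×10^-34/√(8·1.675×10^-27·1.120×10^-13) = 8.55×10^-14 m = 85.5 fm.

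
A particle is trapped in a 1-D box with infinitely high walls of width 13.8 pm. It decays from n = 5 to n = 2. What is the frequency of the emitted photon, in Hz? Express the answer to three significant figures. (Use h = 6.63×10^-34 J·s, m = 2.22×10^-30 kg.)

E_1 = h²/(8mL²) = 1.300×10^-16 J and ΔE = (5² − 2²)E_1 = 2.730×10^-15 J.
f = ΔE/h = 2.730×10^-15/6.63×10^-34 = 4.12×10^18 Hz.

f = 4.12×10^18 Hz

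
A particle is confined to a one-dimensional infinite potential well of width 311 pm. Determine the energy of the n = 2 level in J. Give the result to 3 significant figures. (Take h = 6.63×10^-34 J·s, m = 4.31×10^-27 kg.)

For an infinite well E_n = n²h²/(8mL²), so E_1 = h²/(8mL²) = (6.63×10^-34)²/(8·4.31×10^-27·(3.11×10^-10 m)²) = 1.318×10^-22 J.
Then E_2 = 2²·E_1 = 4·1.318×10^-22 J = 5.27×10^-22 J.

E_2 = 5.27×10^-22 J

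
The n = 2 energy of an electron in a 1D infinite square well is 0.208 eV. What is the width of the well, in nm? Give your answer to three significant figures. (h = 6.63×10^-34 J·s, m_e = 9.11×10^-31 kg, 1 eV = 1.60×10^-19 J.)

L = 2.69 nm

From E_n = n²h²/(8m_eL²), L = n·h/√(8m_eE_n).
E_2 = 0.208 eV = 3.328×10^-20 J, so L = 2·6.63×10^-34/√(8·9.11×10^-31·3.328×10^-20) = 2.69×10^-9 m = 2.69 nm.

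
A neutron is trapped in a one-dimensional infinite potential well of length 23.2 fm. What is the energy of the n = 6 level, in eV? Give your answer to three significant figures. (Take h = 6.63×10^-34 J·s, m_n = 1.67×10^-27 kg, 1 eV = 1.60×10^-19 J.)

E_6 = 1.38×10^7 eV

For an infinite well E_n = n²h²/(8m_nL²), so E_1 = h²/(8m_nL²) = (6.63×10^-34)²/(8·1.67×10^-27·(2.32×10^-14 m)²) = 6.113×10^-14 J.
Then E_6 = 6²·E_1 = 36·6.113×10^-14 J = 2.201×10^-12 J.
Converting, E_6 = 2.201×10^-12 J / (1.60×10^-19 J/eV) = 1.38×10^7 eV.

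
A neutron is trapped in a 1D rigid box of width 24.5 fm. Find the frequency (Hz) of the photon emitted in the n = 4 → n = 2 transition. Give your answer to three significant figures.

E_1 = h²/(8m_nL²) = 5.458×10^-14 J and ΔE = (4² − 2²)E_1 = 6.550×10^-13 J.
f = ΔE/h = 6.550×10^-13/6.626×10^-34 = 9.89×10^20 Hz.

f = 9.89×10^20 Hz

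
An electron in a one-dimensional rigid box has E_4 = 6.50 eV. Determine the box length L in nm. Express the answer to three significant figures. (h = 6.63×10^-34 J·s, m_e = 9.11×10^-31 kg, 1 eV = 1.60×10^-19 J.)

L = 0.963 nm

From E_n = n²h²/(8m_eL²), L = n·h/√(8m_eE_n).
E_4 = 6.50 eV = 1.040×10^-18 J, so L = 4·6.63×10^-34/√(8·9.11×10^-31·1.040×10^-18) = 9.63×10^-10 m = 0.963 nm.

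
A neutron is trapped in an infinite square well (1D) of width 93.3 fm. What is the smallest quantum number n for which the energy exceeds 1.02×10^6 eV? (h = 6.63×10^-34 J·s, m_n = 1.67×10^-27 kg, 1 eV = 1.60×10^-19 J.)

E_1 = h²/(8m_nL²) = 3.780×10^-15 J = 2.362×10^4 eV.
Need n² > 1.02×10^6/2.362×10^4 = 43.18, i.e. n > 6.571.
The smallest integer satisfying this is n = 7.

n = 7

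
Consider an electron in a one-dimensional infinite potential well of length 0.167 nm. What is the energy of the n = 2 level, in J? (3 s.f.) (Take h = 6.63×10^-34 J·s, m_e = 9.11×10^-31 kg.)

For an infinite well E_n = n²h²/(8m_eL²), so E_1 = h²/(8m_eL²) = (6.63×10^-34)²/(8·9.11×10^-31·(1.67×10^-10 m)²) = 2.163×10^-18 J.
Then E_2 = 2²·E_1 = 4·2.163×10^-18 J = 8.65×10^-18 J.

E_2 = 8.65×10^-18 J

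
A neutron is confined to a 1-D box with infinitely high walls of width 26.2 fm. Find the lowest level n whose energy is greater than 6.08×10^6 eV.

n = 5

E_1 = h²/(8m_nL²) = 4.773×10^-14 J = 2.979×10^5 eV.
Need n² > 6.08×10^6/2.979×10^5 = 20.41, i.e. n > 4.518.
The smallest integer satisfying this is n = 5.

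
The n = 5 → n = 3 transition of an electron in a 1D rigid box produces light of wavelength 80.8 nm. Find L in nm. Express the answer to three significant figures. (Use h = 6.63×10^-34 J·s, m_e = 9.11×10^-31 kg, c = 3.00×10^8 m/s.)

The photon carries ΔE = hc/λ = 6.63×10^-34·3.00×10^8/8.08×10^-8 m = 2.462×10^-18 J.
Since ΔE = (5² − 3²)E_1, E_1 = 1.539×10^-19 J, and L = h/√(8m_eE_1) = 6.26×10^-10 m = 0.626 nm.

L = 0.626 nm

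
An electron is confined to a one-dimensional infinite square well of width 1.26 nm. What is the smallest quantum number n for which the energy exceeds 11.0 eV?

n = 7

E_1 = h²/(8m_eL²) = 3.795×10^-20 J = 0.2369 eV.
Need n² > 11.0/0.2369 = 46.43, i.e. n > 6.814.
The smallest integer satisfying this is n = 7.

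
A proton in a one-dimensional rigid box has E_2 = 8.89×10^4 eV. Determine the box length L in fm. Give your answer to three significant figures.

From E_n = n²h²/(8m_pL²), L = n·h/√(8m_pE_n).
E_2 = 8.89×10^4 eV = 1.424×10^-14 J, so L = 2·6.626×10^-34/√(8·1.673×10^-27·1.424×10^-14) = 9.60×10^-14 m = 96.0 fm.

L = 96.0 fm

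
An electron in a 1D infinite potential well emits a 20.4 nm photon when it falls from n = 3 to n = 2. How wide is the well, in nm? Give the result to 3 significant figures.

The photon carries ΔE = hc/λ = 6.626×10^-34·2.998×10^8/2.04×10^-8 m = 9.738×10^-18 J.
Since ΔE = (3² − 2²)E_1, E_1 = 1.948×10^-18 J, and L = h/√(8m_eE_1) = 1.76×10^-10 m = 0.176 nm.

L = 0.176 nm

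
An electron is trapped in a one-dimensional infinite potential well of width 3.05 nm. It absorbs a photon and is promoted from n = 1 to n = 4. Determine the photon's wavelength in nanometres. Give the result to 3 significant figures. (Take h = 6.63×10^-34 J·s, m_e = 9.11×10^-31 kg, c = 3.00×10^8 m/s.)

λ = 2.05×10^3 nm

E_1 = h²/(8m_eL²) = 6.484×10^-21 J, so ΔE = (4² − 1²)E_1 = 9.726×10^-20 J.
λ = hc/ΔE = (6.63×10^-34·3.00×10^8)/9.726×10^-20 = 2.05×10^-6 m = 2.05×10^3 nm.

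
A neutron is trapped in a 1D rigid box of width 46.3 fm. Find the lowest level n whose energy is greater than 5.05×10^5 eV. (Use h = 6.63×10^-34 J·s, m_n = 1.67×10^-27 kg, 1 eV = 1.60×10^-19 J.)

n = 3

E_1 = h²/(8m_nL²) = 1.535×10^-14 J = 9.594×10^4 eV.
Need n² > 5.05×10^5/9.594×10^4 = 5.264, i.e. n > 2.294.
The smallest integer satisfying this is n = 3.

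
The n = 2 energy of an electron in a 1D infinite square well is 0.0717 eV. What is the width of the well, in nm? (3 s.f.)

From E_n = n²h²/(8m_eL²), L = n·h/√(8m_eE_n).
E_2 = 0.0717 eV = 1.149×10^-20 J, so L = 2·6.626×10^-34/√(8·9.109×10^-31·1.149×10^-20) = 4.58×10^-9 m = 4.58 nm.

L = 4.58 nm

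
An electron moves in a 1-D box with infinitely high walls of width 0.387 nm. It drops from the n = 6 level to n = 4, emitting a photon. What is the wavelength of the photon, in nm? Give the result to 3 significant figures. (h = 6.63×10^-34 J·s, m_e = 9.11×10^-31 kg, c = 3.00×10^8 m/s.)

λ = 24.7 nm

E_1 = h²/(8m_eL²) = 4.027×10^-19 J, so ΔE = (6² − 4²)E_1 = 8.054×10^-18 J.
λ = hc/ΔE = (6.63×10^-34·3.00×10^8)/8.054×10^-18 = 2.47×10^-8 m = 24.7 nm.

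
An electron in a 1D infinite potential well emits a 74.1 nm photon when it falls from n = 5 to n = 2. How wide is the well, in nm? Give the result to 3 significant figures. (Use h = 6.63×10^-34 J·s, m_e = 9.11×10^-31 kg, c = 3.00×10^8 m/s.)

The photon carries ΔE = hc/λ = 6.63×10^-34·3.00×10^8/7.41×10^-8 m = 2.684×10^-18 J.
Since ΔE = (5² − 2²)E_1, E_1 = 1.278×10^-19 J, and L = h/√(8m_eE_1) = 6.87×10^-10 m = 0.687 nm.

L = 0.687 nm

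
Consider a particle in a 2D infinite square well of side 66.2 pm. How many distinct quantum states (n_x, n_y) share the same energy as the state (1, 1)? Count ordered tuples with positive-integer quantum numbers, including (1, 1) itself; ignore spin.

The level has n_x² + n_y² = 2. The ordered positive-integer solutions are (1, 1).
That gives 1 state.

degeneracy = 1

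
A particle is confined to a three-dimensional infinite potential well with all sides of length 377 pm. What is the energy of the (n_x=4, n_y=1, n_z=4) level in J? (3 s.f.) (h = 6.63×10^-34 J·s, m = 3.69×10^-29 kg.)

For a 3D rectangular well E = (h²/8m)·Σ n_i²/L_i² = (6.63×10^-34)²/(8·3.69×10^-29) · [4²/(377 pm)² + 1²/(377 pm)² + 4²/(377 pm)²].
Evaluating gives E = 3.46×10^-19 J.

E = 3.46×10^-19 J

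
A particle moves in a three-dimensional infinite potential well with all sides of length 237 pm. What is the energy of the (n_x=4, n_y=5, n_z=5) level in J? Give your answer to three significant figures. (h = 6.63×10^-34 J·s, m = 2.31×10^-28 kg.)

For a 3D rectangular well E = (h²/8m)·Σ n_i²/L_i² = (6.63×10^-34)²/(8·2.31×10^-28) · [4²/(237 pm)² + 5²/(237 pm)² + 5²/(237 pm)²].
Evaluating gives E = 2.79×10^-19 J.

E = 2.79×10^-19 J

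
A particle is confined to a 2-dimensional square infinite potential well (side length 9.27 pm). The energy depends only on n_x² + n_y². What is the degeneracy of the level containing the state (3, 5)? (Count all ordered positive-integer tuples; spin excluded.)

degeneracy = 2

The level has n_x² + n_y² = 34. The ordered positive-integer solutions are (3, 5), (5, 3).
That gives 2 states.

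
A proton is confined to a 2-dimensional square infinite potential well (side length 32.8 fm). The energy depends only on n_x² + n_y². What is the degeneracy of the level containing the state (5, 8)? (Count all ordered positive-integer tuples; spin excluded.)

degeneracy = 2

The level has n_x² + n_y² = 89. The ordered positive-integer solutions are (5, 8), (8, 5).
That gives 2 states.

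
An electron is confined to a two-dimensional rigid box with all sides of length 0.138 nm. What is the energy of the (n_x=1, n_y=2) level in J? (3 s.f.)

For a 2D rectangular well E = (h²/8m_e)·Σ n_i²/L_i² = (6.626×10^-34)²/(8·9.109×10^-31) · [1²/(0.138 nm)² + 2²/(0.138 nm)²].
Evaluating gives E = 1.58×10^-17 J.

E = 1.58×10^-17 J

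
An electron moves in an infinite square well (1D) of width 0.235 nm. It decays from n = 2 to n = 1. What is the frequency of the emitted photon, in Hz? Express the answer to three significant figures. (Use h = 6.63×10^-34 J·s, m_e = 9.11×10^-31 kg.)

f = 4.94×10^15 Hz

E_1 = h²/(8m_eL²) = 1.092×10^-18 J and ΔE = (2² − 1²)E_1 = 3.276×10^-18 J.
f = ΔE/h = 3.276×10^-18/6.63×10^-34 = 4.94×10^15 Hz.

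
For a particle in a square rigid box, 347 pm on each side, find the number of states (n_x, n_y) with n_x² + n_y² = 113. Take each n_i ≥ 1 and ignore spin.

The level has n_x² + n_y² = 113. The ordered positive-integer solutions are (7, 8), (8, 7).
That gives 2 states.

degeneracy = 2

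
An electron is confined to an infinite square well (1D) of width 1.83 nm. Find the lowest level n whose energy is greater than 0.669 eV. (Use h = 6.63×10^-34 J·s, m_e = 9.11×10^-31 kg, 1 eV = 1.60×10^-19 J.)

n = 3

E_1 = h²/(8m_eL²) = 1.801×10^-20 J = 0.1126 eV.
Need n² > 0.669/0.1126 = 5.941, i.e. n > 2.437.
The smallest integer satisfying this is n = 3.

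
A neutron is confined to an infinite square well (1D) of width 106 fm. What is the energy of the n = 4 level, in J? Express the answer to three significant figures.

For an infinite well E_n = n²h²/(8m_nL²), so E_1 = h²/(8m_nL²) = (6.626×10^-34)²/(8·1.675×10^-27·(1.06×10^-13 m)²) = 2.916×10^-15 J.
Then E_4 = 4²·E_1 = 16·2.916×10^-15 J = 4.67×10^-14 J.

E_4 = 4.67×10^-14 J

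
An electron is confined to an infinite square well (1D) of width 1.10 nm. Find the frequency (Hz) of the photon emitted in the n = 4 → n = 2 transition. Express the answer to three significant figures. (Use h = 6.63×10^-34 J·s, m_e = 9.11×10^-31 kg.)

E_1 = h²/(8m_eL²) = 4.985×10^-20 J and ΔE = (4² − 2²)E_1 = 5.982×10^-19 J.
f = ΔE/h = 5.982×10^-19/6.63×10^-34 = 9.02×10^14 Hz.

f = 9.02×10^14 Hz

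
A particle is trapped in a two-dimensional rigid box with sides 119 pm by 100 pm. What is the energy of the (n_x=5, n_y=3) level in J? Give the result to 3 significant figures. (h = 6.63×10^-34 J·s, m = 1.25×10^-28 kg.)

E = 1.17×10^-18 J

For a 2D rectangular well E = (h²/8m)·Σ n_i²/L_i² = (6.63×10^-34)²/(8·1.25×10^-28) · [5²/(119 pm)² + 3²/(100 pm)²].
Evaluating gives E = 1.17×10^-18 J.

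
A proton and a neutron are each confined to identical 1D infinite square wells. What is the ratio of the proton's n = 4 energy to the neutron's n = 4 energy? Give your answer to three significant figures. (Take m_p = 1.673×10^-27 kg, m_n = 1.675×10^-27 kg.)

1.00

E_n ∝ 1/m at fixed n and L, so the ratio is m_n/m_p = 1.675×10^-27/1.673×10^-27 = 1.00.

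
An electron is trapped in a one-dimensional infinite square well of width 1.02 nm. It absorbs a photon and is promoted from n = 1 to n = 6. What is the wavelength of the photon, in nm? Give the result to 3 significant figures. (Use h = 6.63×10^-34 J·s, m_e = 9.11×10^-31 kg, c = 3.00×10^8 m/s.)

λ = 98.0 nm

E_1 = h²/(8m_eL²) = 5.797×10^-20 J, so ΔE = (6² − 1²)E_1 = 2.029×10^-18 J.
λ = hc/ΔE = (6.63×10^-34·3.00×10^8)/2.029×10^-18 = 9.80×10^-8 m = 98.0 nm.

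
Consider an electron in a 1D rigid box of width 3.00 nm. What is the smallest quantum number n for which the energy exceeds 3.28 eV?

n = 9

E_1 = h²/(8m_eL²) = 6.694×10^-21 J = 0.04179 eV.
Need n² > 3.28/0.04179 = 78.49, i.e. n > 8.859.
The smallest integer satisfying this is n = 9.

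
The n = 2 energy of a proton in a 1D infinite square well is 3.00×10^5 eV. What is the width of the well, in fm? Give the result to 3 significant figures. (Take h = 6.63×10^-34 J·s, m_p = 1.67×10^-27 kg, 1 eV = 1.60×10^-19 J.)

L = 52.4 fm

From E_n = n²h²/(8m_pL²), L = n·h/√(8m_pE_n).
E_2 = 3.00×10^5 eV = 4.800×10^-14 J, so L = 2·6.63×10^-34/√(8·1.67×10^-27·4.800×10^-14) = 5.24×10^-14 m = 52.4 fm.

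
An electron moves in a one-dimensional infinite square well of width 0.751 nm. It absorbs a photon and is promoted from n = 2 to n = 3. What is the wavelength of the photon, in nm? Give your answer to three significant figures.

E_1 = h²/(8m_eL²) = 1.068×10^-19 J, so ΔE = (3² − 2²)E_1 = 5.340×10^-19 J.
λ = hc/ΔE = (6.626×10^-34·2.998×10^8)/5.340×10^-19 = 3.72×10^-7 m = 372 nm.

λ = 372 nm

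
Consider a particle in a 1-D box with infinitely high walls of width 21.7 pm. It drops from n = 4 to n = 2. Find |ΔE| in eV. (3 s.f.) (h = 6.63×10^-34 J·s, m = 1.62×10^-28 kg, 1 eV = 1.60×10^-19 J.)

E_1 = h²/(8mL²) = 7.203×10^-19 J.
|ΔE| = |4² − 2²|·E_1 = 12·7.203×10^-19 J = 8.644×10^-18 J = 54.0 eV.

|ΔE| = 54.0 eV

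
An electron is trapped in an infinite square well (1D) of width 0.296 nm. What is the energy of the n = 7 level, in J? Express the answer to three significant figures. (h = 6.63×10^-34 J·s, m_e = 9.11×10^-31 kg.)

For an infinite well E_n = n²h²/(8m_eL²), so E_1 = h²/(8m_eL²) = (6.63×10^-34)²/(8·9.11×10^-31·(2.96×10^-10 m)²) = 6.884×10^-19 J.
Then E_7 = 7²·E_1 = 49·6.884×10^-19 J = 3.37×10^-17 J.

E_7 = 3.37×10^-17 J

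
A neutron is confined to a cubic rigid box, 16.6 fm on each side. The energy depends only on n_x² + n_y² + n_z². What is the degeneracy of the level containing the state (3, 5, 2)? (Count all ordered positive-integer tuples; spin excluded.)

The level has n_x² + n_y² + n_z² = 38. The ordered positive-integer solutions are (1, 1, 6), (1, 6, 1), (2, 3, 5), (2, 5, 3), (3, 2, 5), (3, 5, 2), (5, 2, 3), (5, 3, 2), (6, 1, 1).
That gives 9 states.

degeneracy = 9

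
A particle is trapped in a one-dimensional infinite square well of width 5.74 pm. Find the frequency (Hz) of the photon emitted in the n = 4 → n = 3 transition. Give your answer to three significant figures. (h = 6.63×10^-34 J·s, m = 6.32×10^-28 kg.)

f = 2.79×10^16 Hz

E_1 = h²/(8mL²) = 2.639×10^-18 J and ΔE = (4² − 3²)E_1 = 1.847×10^-17 J.
f = ΔE/h = 1.847×10^-17/6.63×10^-34 = 2.79×10^16 Hz.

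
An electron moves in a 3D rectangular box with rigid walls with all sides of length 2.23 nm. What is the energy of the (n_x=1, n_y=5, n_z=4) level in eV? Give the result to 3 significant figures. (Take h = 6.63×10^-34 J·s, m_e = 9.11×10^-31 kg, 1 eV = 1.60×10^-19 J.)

For a 3D rectangular well E = (h²/8m_e)·Σ n_i²/L_i² = (6.63×10^-34)²/(8·9.11×10^-31) · [1²/(2.23 nm)² + 5²/(2.23 nm)² + 4²/(2.23 nm)²].
Evaluating gives E = 5.094×10^-19 J = 3.18 eV.

E = 3.18 eV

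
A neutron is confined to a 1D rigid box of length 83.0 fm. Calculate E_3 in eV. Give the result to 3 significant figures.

E_3 = 2.67×10^5 eV

For an infinite well E_n = n²h²/(8m_nL²), so E_1 = h²/(8m_nL²) = (6.626×10^-34)²/(8·1.675×10^-27·(8.30×10^-14 m)²) = 4.756×10^-15 J.
Then E_3 = 3²·E_1 = 9·4.756×10^-15 J = 4.280×10^-14 J.
Converting, E_3 = 4.280×10^-14 J / (1.602×10^-19 J/eV) = 2.67×10^5 eV.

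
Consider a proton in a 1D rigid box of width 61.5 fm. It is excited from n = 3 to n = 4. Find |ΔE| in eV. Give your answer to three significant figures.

E_1 = h²/(8m_pL²) = 8.673×10^-15 J.
|ΔE| = |3² − 4²|·E_1 = 7·8.673×10^-15 J = 6.071×10^-14 J = 3.79×10^5 eV.

|ΔE| = 3.79×10^5 eV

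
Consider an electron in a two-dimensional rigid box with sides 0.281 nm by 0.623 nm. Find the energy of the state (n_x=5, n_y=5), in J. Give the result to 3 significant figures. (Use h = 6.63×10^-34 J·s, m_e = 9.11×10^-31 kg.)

For a 2D rectangular well E = (h²/8m_e)·Σ n_i²/L_i² = (6.63×10^-34)²/(8·9.11×10^-31) · [5²/(0.281 nm)² + 5²/(0.623 nm)²].
Evaluating gives E = 2.30×10^-17 J.

E = 2.30×10^-17 J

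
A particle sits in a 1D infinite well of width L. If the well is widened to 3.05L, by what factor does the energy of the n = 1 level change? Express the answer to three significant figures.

0.107

E_n ∝ 1/L², so the energy scales by 1/3.05² = 0.107.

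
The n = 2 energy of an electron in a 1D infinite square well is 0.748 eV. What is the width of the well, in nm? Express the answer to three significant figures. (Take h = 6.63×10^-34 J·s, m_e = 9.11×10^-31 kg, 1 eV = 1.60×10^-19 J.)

From E_n = n²h²/(8m_eL²), L = n·h/√(8m_eE_n).
E_2 = 0.748 eV = 1.197×10^-19 J, so L = 2·6.63×10^-34/√(8·9.11×10^-31·1.197×10^-19) = 1.42×10^-9 m = 1.42 nm.

L = 1.42 nm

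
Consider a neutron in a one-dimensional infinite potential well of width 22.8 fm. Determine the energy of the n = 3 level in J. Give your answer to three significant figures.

For an infinite well E_n = n²h²/(8m_nL²), so E_1 = h²/(8m_nL²) = (6.626×10^-34)²/(8·1.675×10^-27·(2.28×10^-14 m)²) = 6.303×10^-14 J.
Then E_3 = 3²·E_1 = 9·6.303×10^-14 J = 5.67×10^-13 J.

E_3 = 5.67×10^-13 J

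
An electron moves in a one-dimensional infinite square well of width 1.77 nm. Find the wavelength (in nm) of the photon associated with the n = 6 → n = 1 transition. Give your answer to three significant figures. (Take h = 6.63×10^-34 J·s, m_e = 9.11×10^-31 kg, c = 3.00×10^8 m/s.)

λ = 295 nm

E_1 = h²/(8m_eL²) = 1.925×10^-20 J, so ΔE = (6² − 1²)E_1 = 6.738×10^-19 J.
λ = hc/ΔE = (6.63×10^-34·3.00×10^8)/6.738×10^-19 = 2.95×10^-7 m = 295 nm.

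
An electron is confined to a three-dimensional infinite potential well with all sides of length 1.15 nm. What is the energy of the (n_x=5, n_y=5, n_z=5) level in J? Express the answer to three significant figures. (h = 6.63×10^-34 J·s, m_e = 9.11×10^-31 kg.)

For a 3D rectangular well E = (h²/8m_e)·Σ n_i²/L_i² = (6.63×10^-34)²/(8·9.11×10^-31) · [5²/(1.15 nm)² + 5²/(1.15 nm)² + 5²/(1.15 nm)²].
Evaluating gives E = 3.42×10^-18 J.

E = 3.42×10^-18 J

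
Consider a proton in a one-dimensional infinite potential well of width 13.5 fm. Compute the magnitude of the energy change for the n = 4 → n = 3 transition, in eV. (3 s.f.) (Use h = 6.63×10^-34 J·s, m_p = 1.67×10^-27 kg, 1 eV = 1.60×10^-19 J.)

|ΔE| = 7.90×10^6 eV

E_1 = h²/(8m_pL²) = 1.805×10^-13 J.
|ΔE| = |4² − 3²|·E_1 = 7·1.805×10^-13 J = 1.264×10^-12 J = 7.90×10^6 eV.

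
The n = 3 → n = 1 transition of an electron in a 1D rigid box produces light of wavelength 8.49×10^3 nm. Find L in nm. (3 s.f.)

L = 4.54 nm

The photon carries ΔE = hc/λ = 6.626×10^-34·2.998×10^8/8.49×10^-6 m = 2.340×10^-20 J.
Since ΔE = (3² − 1²)E_1, E_1 = 2.925×10^-21 J, and L = h/√(8m_eE_1) = 4.54×10^-9 m = 4.54 nm.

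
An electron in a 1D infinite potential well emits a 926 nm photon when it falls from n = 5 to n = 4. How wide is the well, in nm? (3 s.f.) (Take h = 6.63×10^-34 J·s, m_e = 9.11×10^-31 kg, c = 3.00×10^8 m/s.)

The photon carries ΔE = hc/λ = 6.63×10^-34·3.00×10^8/9.26×10^-7 m = 2.148×10^-19 J.
Since ΔE = (5² − 4²)E_1, E_1 = 2.387×10^-20 J, and L = h/√(8m_eE_1) = 1.59×10^-9 m = 1.59 nm.

L = 1.59 nm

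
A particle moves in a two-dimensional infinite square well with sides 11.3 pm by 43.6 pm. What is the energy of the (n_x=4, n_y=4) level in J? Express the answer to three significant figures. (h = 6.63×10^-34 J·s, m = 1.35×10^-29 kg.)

For a 2D rectangular well E = (h²/8m)·Σ n_i²/L_i² = (6.63×10^-34)²/(8·1.35×10^-29) · [4²/(11.3 pm)² + 4²/(43.6 pm)²].
Evaluating gives E = 5.44×10^-16 J.

E = 5.44×10^-16 J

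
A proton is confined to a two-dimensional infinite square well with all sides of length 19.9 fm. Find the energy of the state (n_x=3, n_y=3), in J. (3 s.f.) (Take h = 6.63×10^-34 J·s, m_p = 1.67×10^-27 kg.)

For a 2D rectangular well E = (h²/8m_p)·Σ n_i²/L_i² = (6.63×10^-34)²/(8·1.67×10^-27) · [3²/(19.9 fm)² + 3²/(19.9 fm)²].
Evaluating gives E = 1.50×10^-12 J.

E = 1.50×10^-12 J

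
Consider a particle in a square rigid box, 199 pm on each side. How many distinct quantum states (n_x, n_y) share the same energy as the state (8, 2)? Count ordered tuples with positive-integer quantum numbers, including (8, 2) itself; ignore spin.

degeneracy = 2

The level has n_x² + n_y² = 68. The ordered positive-integer solutions are (2, 8), (8, 2).
That gives 2 states.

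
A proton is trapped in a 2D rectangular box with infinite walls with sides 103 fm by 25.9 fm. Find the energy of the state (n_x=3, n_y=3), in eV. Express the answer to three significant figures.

For a 2D rectangular well E = (h²/8m_p)·Σ n_i²/L_i² = (6.626×10^-34)²/(8·1.673×10^-27) · [3²/(103 fm)² + 3²/(25.9 fm)²].
Evaluating gives E = 4.679×10^-13 J = 2.92×10^6 eV.

E = 2.92×10^6 eV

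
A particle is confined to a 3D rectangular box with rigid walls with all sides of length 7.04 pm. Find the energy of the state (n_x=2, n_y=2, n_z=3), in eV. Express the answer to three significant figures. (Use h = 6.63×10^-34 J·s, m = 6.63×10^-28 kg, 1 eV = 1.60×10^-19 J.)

For a 3D rectangular well E = (h²/8m)·Σ n_i²/L_i² = (6.63×10^-34)²/(8·6.63×10^-28) · [2²/(7.04 pm)² + 2²/(7.04 pm)² + 3²/(7.04 pm)²].
Evaluating gives E = 2.843×10^-17 J = 178 eV.

E = 178 eV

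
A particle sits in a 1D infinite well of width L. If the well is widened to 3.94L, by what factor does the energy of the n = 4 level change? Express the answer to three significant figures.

E_n ∝ 1/L², so the energy scales by 1/3.94² = 0.0644.

0.0644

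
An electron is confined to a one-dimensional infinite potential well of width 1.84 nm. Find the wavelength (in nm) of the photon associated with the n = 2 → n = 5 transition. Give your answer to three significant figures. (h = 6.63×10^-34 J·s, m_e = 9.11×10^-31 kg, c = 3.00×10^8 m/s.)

λ = 532 nm

E_1 = h²/(8m_eL²) = 1.781×10^-20 J, so ΔE = (5² − 2²)E_1 = 3.740×10^-19 J.
λ = hc/ΔE = (6.63×10^-34·3.00×10^8)/3.740×10^-19 = 5.32×10^-7 m = 532 nm.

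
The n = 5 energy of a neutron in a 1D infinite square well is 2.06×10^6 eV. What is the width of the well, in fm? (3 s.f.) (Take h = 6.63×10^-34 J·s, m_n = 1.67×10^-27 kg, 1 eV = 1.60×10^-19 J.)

L = 50.0 fm

From E_n = n²h²/(8m_nL²), L = n·h/√(8m_nE_n).
E_5 = 2.06×10^6 eV = 3.296×10^-13 J, so L = 5·6.63×10^-34/√(8·1.67×10^-27·3.296×10^-13) = 5.00×10^-14 m = 50.0 fm.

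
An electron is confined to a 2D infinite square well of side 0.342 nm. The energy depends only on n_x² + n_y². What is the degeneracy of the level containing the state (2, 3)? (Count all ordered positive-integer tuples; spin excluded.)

degeneracy = 2

The level has n_x² + n_y² = 13. The ordered positive-integer solutions are (2, 3), (3, 2).
That gives 2 states.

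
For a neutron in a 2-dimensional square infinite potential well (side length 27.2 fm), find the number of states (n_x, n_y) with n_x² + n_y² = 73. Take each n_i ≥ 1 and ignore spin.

The level has n_x² + n_y² = 73. The ordered positive-integer solutions are (3, 8), (8, 3).
That gives 2 states.

degeneracy = 2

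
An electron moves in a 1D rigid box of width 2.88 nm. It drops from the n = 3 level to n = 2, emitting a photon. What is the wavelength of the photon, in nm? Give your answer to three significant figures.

λ = 5.47×10^3 nm

E_1 = h²/(8m_eL²) = 7.264×10^-21 J, so ΔE = (3² − 2²)E_1 = 3.632×10^-20 J.
λ = hc/ΔE = (6.626×10^-34·2.998×10^8)/3.632×10^-20 = 5.47×10^-6 m = 5.47×10^3 nm.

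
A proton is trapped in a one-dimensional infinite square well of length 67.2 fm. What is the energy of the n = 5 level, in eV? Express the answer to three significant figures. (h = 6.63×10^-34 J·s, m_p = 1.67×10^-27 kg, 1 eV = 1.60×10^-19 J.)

For an infinite well E_n = n²h²/(8m_pL²), so E_1 = h²/(8m_pL²) = (6.63×10^-34)²/(8·1.67×10^-27·(6.72×10^-14 m)²) = 7.286×10^-15 J.
Then E_5 = 5²·E_1 = 25·7.286×10^-15 J = 1.822×10^-13 J.
Converting, E_5 = 1.822×10^-13 J / (1.60×10^-19 J/eV) = 1.14×10^6 eV.

E_5 = 1.14×10^6 eV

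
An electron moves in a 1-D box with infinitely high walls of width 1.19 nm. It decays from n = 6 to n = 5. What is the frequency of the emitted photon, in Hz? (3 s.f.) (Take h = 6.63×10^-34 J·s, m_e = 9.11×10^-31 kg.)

E_1 = h²/(8m_eL²) = 4.259×10^-20 J and ΔE = (6² − 5²)E_1 = 4.685×10^-19 J.
f = ΔE/h = 4.685×10^-19/6.63×10^-34 = 7.07×10^14 Hz.

f = 7.07×10^14 Hz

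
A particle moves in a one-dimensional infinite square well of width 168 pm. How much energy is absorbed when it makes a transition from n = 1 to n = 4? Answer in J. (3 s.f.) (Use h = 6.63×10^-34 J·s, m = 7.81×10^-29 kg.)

E_1 = h²/(8mL²) = 2.493×10^-20 J.
|ΔE| = |1² − 4²|·E_1 = 15·2.493×10^-20 J = 3.74×10^-19 J.

|ΔE| = 3.74×10^-19 J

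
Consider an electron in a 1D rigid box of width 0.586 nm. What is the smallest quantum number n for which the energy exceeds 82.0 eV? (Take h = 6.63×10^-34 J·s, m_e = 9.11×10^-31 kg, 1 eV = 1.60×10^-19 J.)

n = 9

E_1 = h²/(8m_eL²) = 1.756×10^-19 J = 1.098 eV.
Need n² > 82.0/1.098 = 74.68, i.e. n > 8.642.
The smallest integer satisfying this is n = 9.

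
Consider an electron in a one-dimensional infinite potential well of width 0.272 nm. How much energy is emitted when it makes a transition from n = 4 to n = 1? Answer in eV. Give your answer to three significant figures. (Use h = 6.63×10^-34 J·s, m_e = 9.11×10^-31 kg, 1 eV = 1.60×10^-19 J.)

E_1 = h²/(8m_eL²) = 8.152×10^-19 J.
|ΔE| = |4² − 1²|·E_1 = 15·8.152×10^-19 J = 1.223×10^-17 J = 76.4 eV.

|ΔE| = 76.4 eV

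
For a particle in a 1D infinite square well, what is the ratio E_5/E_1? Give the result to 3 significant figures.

25.0

E_n ∝ n², so E_5/E_1 = 5²/1² = 25/1 = 25.0.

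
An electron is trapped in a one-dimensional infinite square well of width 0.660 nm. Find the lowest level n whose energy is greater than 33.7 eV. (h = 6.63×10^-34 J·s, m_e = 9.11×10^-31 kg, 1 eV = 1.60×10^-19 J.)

E_1 = h²/(8m_eL²) = 1.385×10^-19 J = 0.8656 eV.
Need n² > 33.7/0.8656 = 38.93, i.e. n > 6.239.
The smallest integer satisfying this is n = 7.

n = 7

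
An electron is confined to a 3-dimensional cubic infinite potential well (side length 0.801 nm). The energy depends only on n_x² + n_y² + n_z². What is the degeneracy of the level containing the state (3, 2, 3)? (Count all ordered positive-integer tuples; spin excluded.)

degeneracy = 3

The level has n_x² + n_y² + n_z² = 22. The ordered positive-integer solutions are (2, 3, 3), (3, 2, 3), (3, 3, 2).
That gives 3 states.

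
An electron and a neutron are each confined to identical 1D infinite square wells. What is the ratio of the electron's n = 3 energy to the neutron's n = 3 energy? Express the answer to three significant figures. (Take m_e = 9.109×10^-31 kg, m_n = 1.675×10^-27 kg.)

E_n ∝ 1/m at fixed n and L, so the ratio is m_n/m_e = 1.675×10^-27/9.109×10^-31 = 1.84×10^3.

1.84×10^3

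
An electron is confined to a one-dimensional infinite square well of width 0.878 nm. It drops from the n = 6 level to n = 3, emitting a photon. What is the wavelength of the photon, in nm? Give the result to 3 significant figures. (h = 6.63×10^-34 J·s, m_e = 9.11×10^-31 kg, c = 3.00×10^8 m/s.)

λ = 94.2 nm

E_1 = h²/(8m_eL²) = 7.824×10^-20 J, so ΔE = (6² − 3²)E_1 = 2.112×10^-18 J.
λ = hc/ΔE = (6.63×10^-34·3.00×10^8)/2.112×10^-18 = 9.42×10^-8 m = 94.2 nm.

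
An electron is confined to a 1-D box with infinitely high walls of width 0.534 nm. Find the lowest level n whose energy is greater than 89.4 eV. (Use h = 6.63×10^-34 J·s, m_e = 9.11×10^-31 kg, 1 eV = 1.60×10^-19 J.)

E_1 = h²/(8m_eL²) = 2.115×10^-19 J = 1.322 eV.
Need n² > 89.4/1.322 = 67.62, i.e. n > 8.223.
The smallest integer satisfying this is n = 9.

n = 9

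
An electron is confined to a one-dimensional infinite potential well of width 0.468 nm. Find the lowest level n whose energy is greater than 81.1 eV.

E_1 = h²/(8m_eL²) = 2.751×10^-19 J = 1.717 eV.
Need n² > 81.1/1.717 = 47.23, i.e. n > 6.872.
The smallest integer satisfying this is n = 7.

n = 7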